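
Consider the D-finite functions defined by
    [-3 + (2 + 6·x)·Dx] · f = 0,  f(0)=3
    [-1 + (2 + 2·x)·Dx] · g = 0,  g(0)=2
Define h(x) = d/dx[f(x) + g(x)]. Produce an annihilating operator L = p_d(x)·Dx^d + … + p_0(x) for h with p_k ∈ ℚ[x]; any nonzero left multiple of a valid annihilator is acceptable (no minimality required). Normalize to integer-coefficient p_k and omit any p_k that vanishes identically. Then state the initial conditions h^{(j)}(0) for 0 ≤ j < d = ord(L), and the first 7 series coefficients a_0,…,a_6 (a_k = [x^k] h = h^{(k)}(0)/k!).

f: a_k = 3, 9/2, -27/8, 81/16, -1215/128, 5103/256, -45927/1024, …
g: a_k = 2, 1, -1/4, 1/8, -5/64, 7/128, -21/512, …
Weyl lclm of L_f,L_g ⇒ L₀ (ord ≤ 2).
Differentiate: ansatz ord ≤ ord L₀ ⇒ L.
L = -9 + (-24 - 36·x)·Dx + (-4 - 16·x - 12·x^2)·Dx^2  (order 2).
h: a_k = 11/2, -29/4, 249/16, -1225/32, 25585/256, -137907/512, 1516053/2048, …
ICs: h(0) = 11/2, h′(0) = -29/4.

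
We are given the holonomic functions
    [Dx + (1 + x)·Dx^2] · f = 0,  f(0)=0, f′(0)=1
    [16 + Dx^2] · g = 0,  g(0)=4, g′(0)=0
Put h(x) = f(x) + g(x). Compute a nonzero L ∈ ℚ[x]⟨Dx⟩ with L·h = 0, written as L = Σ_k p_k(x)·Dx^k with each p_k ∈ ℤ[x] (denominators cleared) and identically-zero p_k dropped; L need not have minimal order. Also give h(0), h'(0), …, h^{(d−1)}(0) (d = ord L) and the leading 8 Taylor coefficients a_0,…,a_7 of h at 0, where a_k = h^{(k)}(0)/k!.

f: a_k = 0, 1, -1/2, 1/3, -1/4, 1/5, -1/6, 1/7, …
g: a_k = 4, 0, -32, 0, 128/3, 0, -1024/45, 0, …
f+g: L₀ = lclm(L_f,L_g), ord ≤ 2+2.
L = (176 + 256·x + 128·x^2)·Dx + (144 + 400·x + 384·x^2 + 128·x^3)·Dx^2 + (11 + 16·x + 8·x^2)·Dx^3 + (9 + 25·x + 24·x^2 + 8·x^3)·Dx^4  (order 4).
h: a_k = 4, 1, -65/2, 1/3, 509/12, 1/5, -2063/90, 1/7, …
ICs: h(0) = 4, h′(0) = 1, h′′(0) = -65, h′′′(0) = 2.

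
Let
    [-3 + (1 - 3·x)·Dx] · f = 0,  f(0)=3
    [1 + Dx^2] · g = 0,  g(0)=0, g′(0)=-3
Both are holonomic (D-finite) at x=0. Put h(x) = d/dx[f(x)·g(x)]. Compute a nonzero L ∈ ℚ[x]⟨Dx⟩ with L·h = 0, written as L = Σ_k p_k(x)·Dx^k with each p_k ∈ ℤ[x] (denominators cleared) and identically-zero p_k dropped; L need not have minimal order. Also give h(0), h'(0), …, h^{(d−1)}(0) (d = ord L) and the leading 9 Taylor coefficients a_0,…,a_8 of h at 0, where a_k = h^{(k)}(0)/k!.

L = (-17 - 6·x + 9·x^2) + (-6 + 18·x)·Dx + (1 - 6·x + 9·x^2)·Dx^2  (order 2).
h: a_k = -9, -54, -477/2, -954, -28623/8, -257607/20, -3606497/80, -10819491/70, -2337010057/4480, …
ICs: h(0) = -9, h′(0) = -54.

f: a_k = 3, 9, 27, 81, 243, 729, 2187, 6561, 19683, …
g: a_k = 0, -3, 0, 1/2, 0, -1/40, 0, 1/1680, 0, …
f·g: L₀ = L_f ⊗_s L_g, ord ≤ 1·2.
Derive L from L₀ (diff closure).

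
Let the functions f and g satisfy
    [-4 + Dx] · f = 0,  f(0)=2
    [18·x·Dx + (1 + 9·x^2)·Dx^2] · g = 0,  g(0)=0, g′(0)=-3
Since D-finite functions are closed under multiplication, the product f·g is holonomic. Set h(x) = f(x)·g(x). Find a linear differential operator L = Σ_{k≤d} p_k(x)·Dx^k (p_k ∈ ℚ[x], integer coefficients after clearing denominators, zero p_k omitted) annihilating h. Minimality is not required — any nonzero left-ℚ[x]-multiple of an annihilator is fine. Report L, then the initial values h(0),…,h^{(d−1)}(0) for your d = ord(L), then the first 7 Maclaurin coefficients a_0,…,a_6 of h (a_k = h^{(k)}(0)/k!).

f: a_k = 2, 8, 16, 64/3, 64/3, 256/15, 512/45, …
g: a_k = 0, -3, 0, 9, 0, -243/5, 0, …
f·g: L₀ = L_f ⊗_s L_g, ord ≤ 1·2.
L = (16 - 72·x + 144·x^2) + (-8 + 18·x - 72·x^2)·Dx + (1 + 9·x^2)·Dx^2  (order 2).
h: a_k = 0, -6, -24, -30, 8, -86/5, -248, …
ICs: h(0) = 0, h′(0) = -6.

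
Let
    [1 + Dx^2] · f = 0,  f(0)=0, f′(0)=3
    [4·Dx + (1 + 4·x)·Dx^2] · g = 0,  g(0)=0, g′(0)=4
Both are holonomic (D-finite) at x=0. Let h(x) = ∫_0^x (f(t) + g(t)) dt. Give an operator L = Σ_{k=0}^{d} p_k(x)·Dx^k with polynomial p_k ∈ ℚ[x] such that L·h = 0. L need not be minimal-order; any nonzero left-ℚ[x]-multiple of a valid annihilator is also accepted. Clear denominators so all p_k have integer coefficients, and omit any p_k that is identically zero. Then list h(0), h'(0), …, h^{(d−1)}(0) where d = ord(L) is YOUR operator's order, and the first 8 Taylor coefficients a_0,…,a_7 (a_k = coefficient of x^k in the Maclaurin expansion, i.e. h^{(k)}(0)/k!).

f: a_k = 0, 3, 0, -1/2, 0, 1/40, 0, -1/1680, …
g: a_k = 0, 4, -8, 64/3, -64, 1024/5, -2048/3, 16384/7, …
f+g: L₀ = lclm(L_f,L_g), ord ≤ 2+2.
h=∫₀ˣh₀: take L = L₀·Dx.
L = (388 + 32·x + 64·x^2)·Dx^2 + (33 + 140·x + 48·x^2 + 64·x^3)·Dx^3 + (388 + 32·x + 64·x^2)·Dx^4 + (33 + 140·x + 48·x^2 + 64·x^3)·Dx^5  (order 5).
h: a_k = 0, 0, 7/2, -8/3, 125/24, -64/5, 2731/80, -2048/21, …
ICs: h(0) = 0, h′(0) = 0, h′′(0) = 7, h′′′(0) = -16, h′′′′(0) = 125.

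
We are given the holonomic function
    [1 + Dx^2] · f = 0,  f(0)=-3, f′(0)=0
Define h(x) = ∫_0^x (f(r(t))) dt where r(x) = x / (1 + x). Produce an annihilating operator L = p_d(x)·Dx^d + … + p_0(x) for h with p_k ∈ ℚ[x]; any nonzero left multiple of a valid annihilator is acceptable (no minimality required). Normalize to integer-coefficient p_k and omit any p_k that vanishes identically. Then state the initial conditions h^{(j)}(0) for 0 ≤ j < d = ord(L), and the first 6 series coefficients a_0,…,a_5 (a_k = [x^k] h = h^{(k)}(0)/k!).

f: a_k = -3, 0, 3/2, 0, -1/8, 0, …
h₀=f(r): pull back L_f along r ⇒ L₀.
∫: right-multiply L₀ by Dx.
L = Dx + (2 + 6·x + 6·x^2 + 2·x^3)·Dx^2 + (1 + 4·x + 6·x^2 + 4·x^3 + x^4)·Dx^3  (order 3).
h: a_k = 0, -3, 0, 1/2, -3/4, 7/8, …
ICs: h(0) = 0, h′(0) = -3, h′′(0) = 0.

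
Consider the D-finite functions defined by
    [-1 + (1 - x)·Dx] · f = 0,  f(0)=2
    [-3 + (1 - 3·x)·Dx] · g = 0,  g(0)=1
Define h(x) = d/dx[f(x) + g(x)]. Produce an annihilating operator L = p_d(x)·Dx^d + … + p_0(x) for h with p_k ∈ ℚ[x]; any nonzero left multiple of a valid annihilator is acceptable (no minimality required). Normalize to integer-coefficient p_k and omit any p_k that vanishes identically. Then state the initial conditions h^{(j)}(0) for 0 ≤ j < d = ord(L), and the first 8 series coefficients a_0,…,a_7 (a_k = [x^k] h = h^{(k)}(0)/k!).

f: a_k = 2, 2, 2, 2, 2, 2, 2, 2, …
g: a_k = 1, 3, 9, 27, 81, 243, 729, 2187, …
f+g: L₀ = lclm(L_f,L_g), ord ≤ 1+1.
Derive L from L₀ (diff closure).
L = 18 + (-12 + 18·x)·Dx + (1 - 4·x + 3·x^2)·Dx^2  (order 2).
h: a_k = 5, 22, 87, 332, 1225, 4386, 15323, 52504, …
ICs: h(0) = 5, h′(0) = 22.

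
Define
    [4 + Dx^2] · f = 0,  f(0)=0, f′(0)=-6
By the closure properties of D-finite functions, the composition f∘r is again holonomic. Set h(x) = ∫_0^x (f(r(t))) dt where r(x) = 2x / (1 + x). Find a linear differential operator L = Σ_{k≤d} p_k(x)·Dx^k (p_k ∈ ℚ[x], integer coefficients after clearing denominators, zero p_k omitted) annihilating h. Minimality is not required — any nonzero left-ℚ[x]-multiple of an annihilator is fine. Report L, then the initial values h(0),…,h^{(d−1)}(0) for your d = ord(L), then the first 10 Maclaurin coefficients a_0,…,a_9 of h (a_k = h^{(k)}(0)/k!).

L = 16·Dx + (2 + 6·x + 6·x^2 + 2·x^3)·Dx^2 + (1 + 4·x + 6·x^2 + 4·x^3 + x^4)·Dx^3  (order 3).
h: a_k = 0, 0, -6, 4, 5, -84/5, 386/15, -180/7, 2461/210, 2516/135, …
ICs: h(0) = 0, h′(0) = 0, h′′(0) = -12.

f: a_k = 0, -6, 0, 4, 0, -4/5, 0, 8/105, 0, -4/945, …
h₀=f(r): pull back L_f along r ⇒ L₀.
Integrate: L := L₀·Dx.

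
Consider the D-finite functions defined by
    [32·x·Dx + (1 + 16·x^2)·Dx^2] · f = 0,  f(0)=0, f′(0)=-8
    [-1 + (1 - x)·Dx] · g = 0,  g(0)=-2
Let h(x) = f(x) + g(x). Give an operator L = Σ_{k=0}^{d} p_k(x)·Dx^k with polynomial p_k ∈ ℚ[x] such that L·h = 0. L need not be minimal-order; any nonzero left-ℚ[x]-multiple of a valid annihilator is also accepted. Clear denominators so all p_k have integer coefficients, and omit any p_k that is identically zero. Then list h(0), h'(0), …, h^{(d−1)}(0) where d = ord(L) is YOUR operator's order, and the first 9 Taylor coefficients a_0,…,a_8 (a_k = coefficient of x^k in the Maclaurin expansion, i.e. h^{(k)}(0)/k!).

f: a_k = 0, -8, 0, 128/3, 0, -2048/5, 0, 32768/7, 0, …
g: a_k = -2, -2, -2, -2, -2, -2, -2, -2, -2, …
Weyl lclm of L_f,L_g ⇒ L₀ (ord ≤ 3).
L = (32 - 128·x - 1536·x^2)·Dx + (-19 + 32·x + 656·x^2 - 1536·x^3)·Dx^2 + (1 + 15·x + 240·x^3 - 256·x^4)·Dx^3  (order 3).
h: a_k = -2, -10, -2, 122/3, -2, -2058/5, -2, 32754/7, -2, …
ICs: h(0) = -2, h′(0) = -10, h′′(0) = -4.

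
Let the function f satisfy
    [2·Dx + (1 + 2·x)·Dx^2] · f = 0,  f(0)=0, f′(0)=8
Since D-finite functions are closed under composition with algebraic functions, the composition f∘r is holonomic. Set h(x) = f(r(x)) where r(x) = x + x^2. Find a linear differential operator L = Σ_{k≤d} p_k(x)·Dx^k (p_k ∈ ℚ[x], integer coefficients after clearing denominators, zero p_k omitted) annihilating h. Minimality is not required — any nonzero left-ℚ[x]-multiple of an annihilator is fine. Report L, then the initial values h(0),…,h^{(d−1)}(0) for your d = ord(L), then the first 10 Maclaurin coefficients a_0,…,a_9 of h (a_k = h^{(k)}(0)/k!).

f: a_k = 0, 8, -8, 32/3, -16, 128/5, -128/3, 512/7, -128, 2048/9, …
L₀ from L_f via x↦r, Dx↦r'^{-1}Dx.
L = (4·x + 4·x^2)·Dx + (1 + 4·x + 6·x^2 + 4·x^3)·Dx^2  (order 2).
h: a_k = 0, 8, 0, -16/3, 8, -32/5, 0, 64/7, -16, 128/9, …
ICs: h(0) = 0, h′(0) = 8.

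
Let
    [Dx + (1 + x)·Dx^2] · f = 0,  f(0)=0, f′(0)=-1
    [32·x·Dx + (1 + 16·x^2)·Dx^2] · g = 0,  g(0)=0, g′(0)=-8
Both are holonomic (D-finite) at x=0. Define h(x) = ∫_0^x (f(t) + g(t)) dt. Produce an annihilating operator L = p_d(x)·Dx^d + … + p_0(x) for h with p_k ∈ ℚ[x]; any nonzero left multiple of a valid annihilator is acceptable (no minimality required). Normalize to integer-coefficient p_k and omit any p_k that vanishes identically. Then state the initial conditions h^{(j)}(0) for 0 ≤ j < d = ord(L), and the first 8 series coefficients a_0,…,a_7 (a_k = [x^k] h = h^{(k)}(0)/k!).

L = (-32 - 96·x + 1536·x^2 + 512·x^3)·Dx^2 + (-34 - 64·x + 1440·x^2 + 3072·x^3 + 1024·x^4)·Dx^3 + (-1 + 31·x + 32·x^2 + 512·x^3 + 768·x^4 + 256·x^5)·Dx^4  (order 4).
h: a_k = 0, 0, -9/2, 1/6, 127/12, 1/20, -683/10, 1/42, …
ICs: h(0) = 0, h′(0) = 0, h′′(0) = -9, h′′′(0) = 1.

f: a_k = 0, -1, 1/2, -1/3, 1/4, -1/5, 1/6, -1/7, …
g: a_k = 0, -8, 0, 128/3, 0, -2048/5, 0, 32768/7, …
Weyl lclm of L_f,L_g ⇒ L₀ (ord ≤ 4).
h=∫₀ˣh₀: take L = L₀·Dx.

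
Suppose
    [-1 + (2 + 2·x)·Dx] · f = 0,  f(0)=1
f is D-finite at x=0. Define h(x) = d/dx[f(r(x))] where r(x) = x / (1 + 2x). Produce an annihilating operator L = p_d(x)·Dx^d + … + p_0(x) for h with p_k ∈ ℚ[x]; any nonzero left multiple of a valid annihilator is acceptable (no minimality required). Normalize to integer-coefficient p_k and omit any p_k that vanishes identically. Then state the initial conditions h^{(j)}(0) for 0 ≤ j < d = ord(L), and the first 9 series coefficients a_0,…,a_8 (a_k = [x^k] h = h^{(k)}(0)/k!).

L = (-9 - 24·x) + (-2 - 10·x - 12·x^2)·Dx  (order 1).
h: a_k = 1/2, -9/4, 123/16, -757/32, 17715/256, -100935/512, 1134735/2048, -6340365/4096, 283019715/65536, …
ICs: h(0) = 1/2.

f: a_k = 1, 1/2, -1/8, 1/16, -5/128, 7/256, -21/1024, 33/2048, -429/32768, …
h₀=f(r): pull back L_f along r ⇒ L₀.
Derive L from L₀ (diff closure).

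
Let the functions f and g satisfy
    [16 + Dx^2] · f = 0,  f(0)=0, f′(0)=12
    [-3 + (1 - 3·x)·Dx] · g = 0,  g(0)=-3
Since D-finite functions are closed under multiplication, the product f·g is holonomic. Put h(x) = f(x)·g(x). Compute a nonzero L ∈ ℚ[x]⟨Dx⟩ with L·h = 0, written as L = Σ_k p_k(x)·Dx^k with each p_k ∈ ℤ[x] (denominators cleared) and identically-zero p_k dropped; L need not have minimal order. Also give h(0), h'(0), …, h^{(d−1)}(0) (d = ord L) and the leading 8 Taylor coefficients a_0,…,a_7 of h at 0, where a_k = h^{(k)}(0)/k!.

f: a_k = 0, 12, 0, -32, 0, 128/5, 0, -1024/105, …
g: a_k = -3, -9, -27, -81, -243, -729, -2187, -6561, …
Sym-product of L_f,L_g gives L₀ (≤ ord 2).
L = (-16 + 48·x) + 6·Dx + (-1 + 3·x)·Dx^2  (order 2).
h: a_k = 0, -36, -108, -228, -684, -10644/5, -31932/5, -669548/35, …
ICs: h(0) = 0, h′(0) = -36.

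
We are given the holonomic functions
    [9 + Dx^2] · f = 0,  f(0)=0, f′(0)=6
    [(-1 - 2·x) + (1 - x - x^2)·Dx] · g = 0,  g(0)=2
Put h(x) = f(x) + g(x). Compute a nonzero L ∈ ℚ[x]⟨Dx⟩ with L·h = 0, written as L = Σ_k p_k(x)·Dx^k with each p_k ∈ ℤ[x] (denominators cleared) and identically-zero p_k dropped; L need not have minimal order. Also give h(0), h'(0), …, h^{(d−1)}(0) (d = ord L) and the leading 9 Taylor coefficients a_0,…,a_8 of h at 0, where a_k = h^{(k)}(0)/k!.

L = (-243 - 432·x + 81·x^2 - 216·x^3 - 405·x^4 - 162·x^5) + (117 - 225·x - 36·x^2 + 297·x^3 - 54·x^4 - 243·x^5 - 81·x^6)·Dx + (-27 - 48·x + 9·x^2 - 24·x^3 - 45·x^4 - 18·x^5)·Dx^2 + (13 - 25·x - 4·x^2 + 33·x^3 - 6·x^4 - 27·x^5 - 9·x^6)·Dx^3  (order 3).
h: a_k = 2, 8, 4, -3, 10, 401/20, 26, 11517/280, 68, …
ICs: h(0) = 2, h′(0) = 8, h′′(0) = 8.

f: a_k = 0, 6, 0, -9, 0, 81/20, 0, -243/280, 0, …
g: a_k = 2, 2, 4, 6, 10, 16, 26, 42, 68, …
Sum ⇒ L₀ = lclm(L_f,L_g) in ℚ(x)⟨Dx⟩.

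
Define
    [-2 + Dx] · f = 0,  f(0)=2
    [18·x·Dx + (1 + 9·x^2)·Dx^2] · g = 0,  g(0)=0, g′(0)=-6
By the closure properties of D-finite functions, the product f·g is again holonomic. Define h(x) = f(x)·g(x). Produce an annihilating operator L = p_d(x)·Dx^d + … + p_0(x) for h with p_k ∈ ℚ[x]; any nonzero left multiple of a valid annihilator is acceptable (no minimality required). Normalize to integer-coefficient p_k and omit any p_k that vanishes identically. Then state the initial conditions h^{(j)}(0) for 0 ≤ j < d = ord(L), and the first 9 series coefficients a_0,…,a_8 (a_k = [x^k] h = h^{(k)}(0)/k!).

L = (4 - 36·x + 36·x^2) + (-4 + 18·x - 36·x^2)·Dx + (1 + 9·x^2)·Dx^2  (order 2).
h: a_k = 0, -12, -24, 12, 56, -652/5, -344, 92804/105, 47240/21, …
ICs: h(0) = 0, h′(0) = -12.

f: a_k = 2, 4, 4, 8/3, 4/3, 8/15, 8/45, 16/315, 4/315, …
g: a_k = 0, -6, 0, 18, 0, -486/5, 0, 4374/7, 0, …
f·g: L₀ = L_f ⊗_s L_g, ord ≤ 1·2.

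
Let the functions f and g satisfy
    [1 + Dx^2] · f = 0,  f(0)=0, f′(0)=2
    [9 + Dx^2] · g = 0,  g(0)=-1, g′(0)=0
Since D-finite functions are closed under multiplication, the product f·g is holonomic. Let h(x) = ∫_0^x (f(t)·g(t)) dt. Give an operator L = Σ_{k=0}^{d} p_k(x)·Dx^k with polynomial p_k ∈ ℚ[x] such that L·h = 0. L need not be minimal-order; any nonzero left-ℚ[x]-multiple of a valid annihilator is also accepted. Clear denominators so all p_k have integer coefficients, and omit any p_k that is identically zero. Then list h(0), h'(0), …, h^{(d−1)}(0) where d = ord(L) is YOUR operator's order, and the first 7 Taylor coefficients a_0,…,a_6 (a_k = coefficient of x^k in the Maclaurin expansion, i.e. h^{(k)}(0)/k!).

L = 64·Dx + 20·Dx^3 + Dx^5  (order 5).
h: a_k = 0, 0, -1, 0, 7/3, 0, -62/45, …
ICs: h(0) = 0, h′(0) = 0, h′′(0) = -2, h′′′(0) = 0, h′′′′(0) = 56.

f: a_k = 0, 2, 0, -1/3, 0, 1/60, 0, …
g: a_k = -1, 0, 9/2, 0, -27/8, 0, 81/80, …
Sym-product of L_f,L_g gives L₀ (≤ ord 4).
Integrate: L := L₀·Dx.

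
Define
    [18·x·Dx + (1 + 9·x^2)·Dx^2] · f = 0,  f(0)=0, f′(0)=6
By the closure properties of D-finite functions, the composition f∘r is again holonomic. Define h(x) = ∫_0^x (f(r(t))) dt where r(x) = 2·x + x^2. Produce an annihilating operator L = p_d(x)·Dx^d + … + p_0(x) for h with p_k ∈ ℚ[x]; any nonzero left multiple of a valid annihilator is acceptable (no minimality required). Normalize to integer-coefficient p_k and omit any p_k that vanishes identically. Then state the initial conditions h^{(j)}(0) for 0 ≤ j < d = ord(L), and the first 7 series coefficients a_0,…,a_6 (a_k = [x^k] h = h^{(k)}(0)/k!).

L = (-1 + 72·x + 144·x^2 + 108·x^3 + 27·x^4)·Dx^2 + (1 + x + 36·x^2 + 72·x^3 + 45·x^4 + 9·x^5)·Dx^3  (order 3).
h: a_k = 0, 0, 6, 2, -36, -216/5, 2502/5, …
ICs: h(0) = 0, h′(0) = 0, h′′(0) = 12.

f: a_k = 0, 6, 0, -18, 0, 486/5, 0, …
Substitute x→r, Dx→(1/r')Dx; clear ⇒ L₀.
Integrate: L := L₀·Dx.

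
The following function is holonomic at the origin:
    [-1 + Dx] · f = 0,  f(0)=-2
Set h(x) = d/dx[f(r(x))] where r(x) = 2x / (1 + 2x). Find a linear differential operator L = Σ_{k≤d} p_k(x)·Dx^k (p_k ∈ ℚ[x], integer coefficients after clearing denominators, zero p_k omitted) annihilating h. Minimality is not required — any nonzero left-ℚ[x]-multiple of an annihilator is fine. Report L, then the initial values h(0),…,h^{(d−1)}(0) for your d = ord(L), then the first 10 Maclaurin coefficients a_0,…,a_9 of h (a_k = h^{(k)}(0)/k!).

L = (-2 - 8·x) + (-1 - 4·x - 4·x^2)·Dx  (order 1).
h: a_k = -4, 8, -8, -16/3, 152/3, -2416/15, 17456/45, -250912/315, 452152/315, -6340336/2835, …
ICs: h(0) = -4.

f: a_k = -2, -2, -1, -1/3, -1/12, -1/60, -1/360, -1/2520, -1/20160, -1/181440, …
h₀=f(r): pull back L_f along r ⇒ L₀.
h₀' ⇒ L via d/dx closure of L₀.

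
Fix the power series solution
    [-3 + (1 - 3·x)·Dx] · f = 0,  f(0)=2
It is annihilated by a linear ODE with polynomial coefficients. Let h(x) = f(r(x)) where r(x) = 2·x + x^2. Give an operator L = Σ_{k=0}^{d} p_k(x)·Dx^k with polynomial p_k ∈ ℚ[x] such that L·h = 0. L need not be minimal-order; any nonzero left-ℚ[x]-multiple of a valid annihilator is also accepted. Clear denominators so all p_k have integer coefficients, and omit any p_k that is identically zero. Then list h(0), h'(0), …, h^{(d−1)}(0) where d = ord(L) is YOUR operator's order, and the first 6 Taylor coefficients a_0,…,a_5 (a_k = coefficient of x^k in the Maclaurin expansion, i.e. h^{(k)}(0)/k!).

f: a_k = 2, 6, 18, 54, 162, 486, …
f∘r: x↦r, Dx↦Dx/r' in L_f ⇒ L₀.
L = (6 + 6·x) + (-1 + 6·x + 3·x^2)·Dx  (order 1).
h: a_k = 2, 12, 78, 504, 3258, 21060, …
ICs: h(0) = 2.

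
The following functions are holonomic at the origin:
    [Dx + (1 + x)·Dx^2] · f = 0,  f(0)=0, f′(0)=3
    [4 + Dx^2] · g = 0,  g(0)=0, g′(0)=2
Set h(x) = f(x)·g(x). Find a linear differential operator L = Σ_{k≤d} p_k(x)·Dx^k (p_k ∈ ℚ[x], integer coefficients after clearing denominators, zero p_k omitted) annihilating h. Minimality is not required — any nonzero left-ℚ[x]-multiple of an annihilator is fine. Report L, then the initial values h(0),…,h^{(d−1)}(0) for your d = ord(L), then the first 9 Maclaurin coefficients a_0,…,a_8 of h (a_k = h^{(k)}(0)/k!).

L = (168 + 864·x + 1456·x^2 + 1024·x^3 + 256·x^4) + (112 + 368·x + 384·x^2 + 128·x^3)·Dx + (102 + 464·x + 744·x^2 + 512·x^3 + 128·x^4)·Dx^2 + (28 + 92·x + 96·x^2 + 32·x^3)·Dx^3 + (15 + 62·x + 95·x^2 + 64·x^3 + 16·x^4)·Dx^4  (order 4).
h: a_k = 0, 0, 6, -3, -2, 1/2, 2/3, -2/5, 26/105, …
ICs: h(0) = 0, h′(0) = 0, h′′(0) = 12, h′′′(0) = -18.

f: a_k = 0, 3, -3/2, 1, -3/4, 3/5, -1/2, 3/7, -3/8, …
g: a_k = 0, 2, 0, -4/3, 0, 4/15, 0, -8/315, 0, …
h₀=f·g: eliminate ⇒ L₀, order ≤ 2·2.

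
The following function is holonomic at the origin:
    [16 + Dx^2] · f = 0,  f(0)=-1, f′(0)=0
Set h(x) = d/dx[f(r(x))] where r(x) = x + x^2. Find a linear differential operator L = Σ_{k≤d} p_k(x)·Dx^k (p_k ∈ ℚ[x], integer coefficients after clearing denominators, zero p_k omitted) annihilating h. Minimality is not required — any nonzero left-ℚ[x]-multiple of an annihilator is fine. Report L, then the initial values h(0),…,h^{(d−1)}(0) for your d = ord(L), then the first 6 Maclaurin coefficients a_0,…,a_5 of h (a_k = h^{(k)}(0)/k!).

L = (28 + 128·x + 384·x^2 + 512·x^3 + 256·x^4) + (-6 - 12·x)·Dx + (1 + 4·x + 4·x^2)·Dx^2  (order 2).
h: a_k = 0, 16, 48, -32/3, -640/3, -5248/15, …
ICs: h(0) = 0, h′(0) = 16.

f: a_k = -1, 0, 8, 0, -32/3, 0, …
f∘r: x↦r, Dx↦Dx/r' in L_f ⇒ L₀.
h₀' ⇒ L via d/dx closure of L₀.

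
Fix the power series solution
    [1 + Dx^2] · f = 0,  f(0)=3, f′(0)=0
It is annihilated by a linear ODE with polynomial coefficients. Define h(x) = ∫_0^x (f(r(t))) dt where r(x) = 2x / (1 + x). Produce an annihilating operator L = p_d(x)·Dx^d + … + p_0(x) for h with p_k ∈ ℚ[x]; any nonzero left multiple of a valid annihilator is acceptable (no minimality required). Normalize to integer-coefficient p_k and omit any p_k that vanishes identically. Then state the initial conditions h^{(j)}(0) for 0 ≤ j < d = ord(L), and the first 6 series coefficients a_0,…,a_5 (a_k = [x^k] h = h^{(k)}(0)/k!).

L = 4·Dx + (2 + 6·x + 6·x^2 + 2·x^3)·Dx^2 + (1 + 4·x + 6·x^2 + 4·x^3 + x^4)·Dx^3  (order 3).
h: a_k = 0, 3, 0, -2, 3, -16/5, …
ICs: h(0) = 0, h′(0) = 3, h′′(0) = 0.

f: a_k = 3, 0, -3/2, 0, 1/8, 0, …
Substitute x→r, Dx→(1/r')Dx; clear ⇒ L₀.
Integrate: L := L₀·Dx.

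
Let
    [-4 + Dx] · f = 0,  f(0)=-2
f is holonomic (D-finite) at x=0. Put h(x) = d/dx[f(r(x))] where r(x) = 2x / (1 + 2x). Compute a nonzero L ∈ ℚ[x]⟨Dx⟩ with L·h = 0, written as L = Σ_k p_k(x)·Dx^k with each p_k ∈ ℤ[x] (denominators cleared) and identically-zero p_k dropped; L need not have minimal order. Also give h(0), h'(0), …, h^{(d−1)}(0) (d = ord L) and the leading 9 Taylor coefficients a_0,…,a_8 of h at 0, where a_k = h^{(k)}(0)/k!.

L = (4 - 8·x) + (-1 - 4·x - 4·x^2)·Dx  (order 1).
h: a_k = -16, -64, 64, 512/3, -1792/3, 11264/15, 17408/45, -1294336/315, 3395584/315, …
ICs: h(0) = -16.

f: a_k = -2, -8, -16, -64/3, -64/3, -256/15, -512/45, -2048/315, -1024/315, …
f∘r: x↦r, Dx↦Dx/r' in L_f ⇒ L₀.
Differentiate: ansatz ord ≤ ord L₀ ⇒ L.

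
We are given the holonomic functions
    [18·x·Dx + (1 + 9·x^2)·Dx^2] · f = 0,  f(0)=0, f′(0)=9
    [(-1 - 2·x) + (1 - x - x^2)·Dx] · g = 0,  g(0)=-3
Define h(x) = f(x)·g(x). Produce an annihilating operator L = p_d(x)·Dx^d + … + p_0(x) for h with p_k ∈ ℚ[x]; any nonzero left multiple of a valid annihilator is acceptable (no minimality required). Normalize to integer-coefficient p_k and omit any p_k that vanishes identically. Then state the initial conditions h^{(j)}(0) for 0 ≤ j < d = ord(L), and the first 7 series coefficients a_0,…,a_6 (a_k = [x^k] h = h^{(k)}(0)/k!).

f: a_k = 0, 9, 0, -27, 0, 729/5, 0, …
g: a_k = -3, -3, -6, -9, -15, -24, -39, …
f·g: L₀ = L_f ⊗_s L_g, ord ≤ 2·1.
L = (2 + 18·x + 54·x^2) + (2 - 14·x + 36·x^2 + 54·x^3)·Dx + (-1 + x - 8·x^2 + 9·x^3 + 9·x^4)·Dx^2  (order 2).
h: a_k = 0, -27, -27, 27, 0, -2052/5, -2052/5, …
ICs: h(0) = 0, h′(0) = -27.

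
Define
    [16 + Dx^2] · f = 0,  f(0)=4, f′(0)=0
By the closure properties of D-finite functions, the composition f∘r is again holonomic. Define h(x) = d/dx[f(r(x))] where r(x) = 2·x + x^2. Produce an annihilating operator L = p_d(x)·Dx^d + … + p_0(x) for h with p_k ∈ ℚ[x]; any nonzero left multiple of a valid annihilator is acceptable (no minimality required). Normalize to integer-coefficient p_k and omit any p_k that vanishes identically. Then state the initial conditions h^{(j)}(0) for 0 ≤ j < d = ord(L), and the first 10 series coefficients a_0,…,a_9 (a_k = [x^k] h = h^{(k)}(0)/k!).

f: a_k = 4, 0, -32, 0, 128/3, 0, -1024/45, 0, 2048/315, 0, …
h₀=f(r): pull back L_f along r ⇒ L₀.
h₀' ⇒ L via d/dx closure of L₀.
L = (67 + 256·x + 384·x^2 + 256·x^3 + 64·x^4) + (-3 - 3·x)·Dx + (1 + 2·x + x^2)·Dx^2  (order 2).
h: a_k = 0, -256, -384, 7808/3, 20480/3, -38912/15, -422912/15, -9460736/315, 950272/35, 258039808/2835, …
ICs: h(0) = 0, h′(0) = -256.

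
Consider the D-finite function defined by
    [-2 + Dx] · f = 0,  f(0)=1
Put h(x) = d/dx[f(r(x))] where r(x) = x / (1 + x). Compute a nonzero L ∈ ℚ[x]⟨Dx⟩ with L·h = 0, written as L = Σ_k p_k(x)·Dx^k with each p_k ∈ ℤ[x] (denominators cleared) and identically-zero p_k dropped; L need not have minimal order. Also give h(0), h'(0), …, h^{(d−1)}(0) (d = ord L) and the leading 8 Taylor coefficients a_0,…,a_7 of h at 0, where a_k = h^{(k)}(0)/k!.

L = -2·x + (-1 - 2·x - x^2)·Dx  (order 1).
h: a_k = 2, 0, -2, 8/3, -2, 8/15, 10/9, -256/105, …
ICs: h(0) = 2.

f: a_k = 1, 2, 2, 4/3, 2/3, 4/15, 4/45, 8/315, …
Change of var in L_f (x↦r) gives L₀.
h=h₀': d/dx-closure on L₀ ⇒ L.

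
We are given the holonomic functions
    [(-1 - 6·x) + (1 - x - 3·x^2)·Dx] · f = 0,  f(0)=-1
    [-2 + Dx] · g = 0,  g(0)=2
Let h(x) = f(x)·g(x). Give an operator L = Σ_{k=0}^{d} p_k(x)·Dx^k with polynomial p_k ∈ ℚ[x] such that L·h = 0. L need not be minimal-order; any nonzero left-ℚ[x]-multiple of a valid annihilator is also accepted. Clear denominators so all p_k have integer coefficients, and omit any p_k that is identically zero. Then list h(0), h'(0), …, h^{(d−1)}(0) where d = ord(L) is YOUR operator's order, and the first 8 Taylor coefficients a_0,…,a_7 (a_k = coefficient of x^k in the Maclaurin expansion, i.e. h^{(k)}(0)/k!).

L = (3 + 4·x - 6·x^2) + (-1 + x + 3·x^2)·Dx  (order 1).
h: a_k = -2, -6, -16, -110/3, -86, -2948/15, -20462/45, -109658/105, …
ICs: h(0) = -2.

f: a_k = -1, -1, -4, -7, -19, -40, -97, -217, …
g: a_k = 2, 4, 4, 8/3, 4/3, 8/15, 8/45, 16/315, …
f·g: L₀ = L_f ⊗_s L_g, ord ≤ 1·1.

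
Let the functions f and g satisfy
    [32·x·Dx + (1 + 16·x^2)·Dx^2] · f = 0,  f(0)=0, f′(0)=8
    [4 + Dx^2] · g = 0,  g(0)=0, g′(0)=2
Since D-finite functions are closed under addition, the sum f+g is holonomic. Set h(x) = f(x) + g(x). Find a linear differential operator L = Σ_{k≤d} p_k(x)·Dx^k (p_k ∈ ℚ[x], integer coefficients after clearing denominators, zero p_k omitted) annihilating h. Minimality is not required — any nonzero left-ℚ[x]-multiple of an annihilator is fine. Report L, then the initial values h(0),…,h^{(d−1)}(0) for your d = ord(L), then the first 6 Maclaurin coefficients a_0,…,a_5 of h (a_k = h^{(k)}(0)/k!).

f: a_k = 0, 8, 0, -128/3, 0, 2048/5, …
g: a_k = 0, 2, 0, -4/3, 0, 4/15, …
Weyl lclm of L_f,L_g ⇒ L₀ (ord ≤ 4).
L = (-6016·x + 102400·x^3 + 32768·x^5)·Dx + (-28 + 1216·x^2 + 27648·x^4 + 16384·x^6)·Dx^2 + (-1504·x + 25600·x^3 + 8192·x^5)·Dx^3 + (-7 + 304·x^2 + 6912·x^4 + 4096·x^6)·Dx^4  (order 4).
h: a_k = 0, 10, 0, -44, 0, 6148/15, …
ICs: h(0) = 0, h′(0) = 10, h′′(0) = 0, h′′′(0) = -264.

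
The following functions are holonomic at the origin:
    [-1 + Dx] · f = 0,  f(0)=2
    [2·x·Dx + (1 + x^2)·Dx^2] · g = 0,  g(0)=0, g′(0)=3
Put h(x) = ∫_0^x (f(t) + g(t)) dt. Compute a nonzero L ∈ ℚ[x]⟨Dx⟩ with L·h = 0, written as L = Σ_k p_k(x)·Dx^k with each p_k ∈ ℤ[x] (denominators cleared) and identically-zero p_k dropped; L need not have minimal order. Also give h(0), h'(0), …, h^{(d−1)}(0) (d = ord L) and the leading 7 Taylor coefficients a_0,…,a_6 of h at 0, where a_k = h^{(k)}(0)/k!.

f: a_k = 2, 2, 1, 1/3, 1/12, 1/60, 1/360, …
g: a_k = 0, 3, 0, -1, 0, 3/5, 0, …
Weyl lclm of L_f,L_g ⇒ L₀ (ord ≤ 3).
∫: right-multiply L₀ by Dx.
L = (2 - 4·x - 2·x^2)·Dx^2 + (-3 + 3·x + x^2 - x^3)·Dx^3 + (1 + x + x^2 + x^3)·Dx^4  (order 4).
h: a_k = 0, 2, 5/2, 1/3, -1/6, 1/60, 37/360, …
ICs: h(0) = 0, h′(0) = 2, h′′(0) = 5, h′′′(0) = 2.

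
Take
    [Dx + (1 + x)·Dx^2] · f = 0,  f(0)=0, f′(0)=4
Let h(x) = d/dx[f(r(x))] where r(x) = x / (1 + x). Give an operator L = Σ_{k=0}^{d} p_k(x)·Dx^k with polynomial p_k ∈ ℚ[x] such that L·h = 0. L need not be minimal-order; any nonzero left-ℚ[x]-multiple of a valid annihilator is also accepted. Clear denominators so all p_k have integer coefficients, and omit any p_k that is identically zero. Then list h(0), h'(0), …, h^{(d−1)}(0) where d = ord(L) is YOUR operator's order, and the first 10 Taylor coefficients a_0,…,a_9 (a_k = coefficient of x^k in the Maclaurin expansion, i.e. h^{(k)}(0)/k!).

L = (3 + 4·x) + (1 + 3·x + 2·x^2)·Dx  (order 1).
h: a_k = 4, -12, 28, -60, 124, -252, 508, -1020, 2044, -4092, …
ICs: h(0) = 4.

f: a_k = 0, 4, -2, 4/3, -1, 4/5, -2/3, 4/7, -1/2, 4/9, …
f∘r: x↦r, Dx↦Dx/r' in L_f ⇒ L₀.
h=h₀': d/dx-closure on L₀ ⇒ L.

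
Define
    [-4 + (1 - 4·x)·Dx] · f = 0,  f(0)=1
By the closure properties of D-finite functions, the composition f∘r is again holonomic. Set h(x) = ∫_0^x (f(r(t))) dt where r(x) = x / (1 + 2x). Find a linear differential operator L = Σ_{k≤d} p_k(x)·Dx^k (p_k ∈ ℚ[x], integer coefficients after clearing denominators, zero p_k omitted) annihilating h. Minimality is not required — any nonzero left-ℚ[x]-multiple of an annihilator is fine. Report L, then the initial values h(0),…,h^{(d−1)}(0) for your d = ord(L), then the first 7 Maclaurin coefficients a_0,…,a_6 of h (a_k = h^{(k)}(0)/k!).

L = 4·Dx + (-1 + 4·x^2)·Dx^2  (order 2).
h: a_k = 0, 1, 2, 8/3, 4, 32/5, 32/3, …
ICs: h(0) = 0, h′(0) = 1.

f: a_k = 1, 4, 16, 64, 256, 1024, 4096, …
L₀ from L_f via x↦r, Dx↦r'^{-1}Dx.
∫: right-multiply L₀ by Dx.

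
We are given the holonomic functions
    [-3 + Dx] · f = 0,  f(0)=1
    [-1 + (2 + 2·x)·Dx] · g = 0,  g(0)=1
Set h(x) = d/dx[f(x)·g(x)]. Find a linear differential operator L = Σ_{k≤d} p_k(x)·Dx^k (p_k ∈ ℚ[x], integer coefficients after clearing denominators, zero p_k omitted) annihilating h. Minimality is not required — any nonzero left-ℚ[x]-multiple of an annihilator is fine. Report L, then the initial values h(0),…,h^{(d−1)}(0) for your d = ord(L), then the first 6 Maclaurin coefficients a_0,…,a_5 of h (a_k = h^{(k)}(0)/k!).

f: a_k = 1, 3, 9/2, 9/2, 27/8, 81/40, …
g: a_k = 1, 1/2, -1/8, 1/16, -5/128, 7/256, …
Sym-product of L_f,L_g gives L₀ (≤ ord 1).
h=h₀': d/dx-closure on L₀ ⇒ L.
L = (47 + 84·x + 36·x^2) + (-14 - 26·x - 12·x^2)·Dx  (order 1).
h: a_k = 7/2, 47/4, 309/16, 667/32, 4277/256, 27189/2560, …
ICs: h(0) = 7/2.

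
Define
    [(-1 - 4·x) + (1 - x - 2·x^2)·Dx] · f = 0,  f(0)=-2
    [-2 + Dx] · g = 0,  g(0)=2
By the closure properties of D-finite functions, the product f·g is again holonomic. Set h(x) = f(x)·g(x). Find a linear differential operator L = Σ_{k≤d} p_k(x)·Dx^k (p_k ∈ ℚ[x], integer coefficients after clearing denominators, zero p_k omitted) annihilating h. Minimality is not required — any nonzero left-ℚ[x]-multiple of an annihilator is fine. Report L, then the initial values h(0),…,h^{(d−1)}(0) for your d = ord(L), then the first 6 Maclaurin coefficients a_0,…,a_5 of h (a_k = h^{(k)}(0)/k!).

f: a_k = -2, -2, -6, -10, -22, -42, …
g: a_k = 2, 4, 4, 8/3, 4/3, 8/15, …
Product ⇒ symmetric product L₀, ord ≤ 1.
L = (3 + 2·x - 4·x^2) + (-1 + x + 2·x^2)·Dx  (order 1).
h: a_k = -4, -12, -28, -172/3, -116, -3476/15, …
ICs: h(0) = -4.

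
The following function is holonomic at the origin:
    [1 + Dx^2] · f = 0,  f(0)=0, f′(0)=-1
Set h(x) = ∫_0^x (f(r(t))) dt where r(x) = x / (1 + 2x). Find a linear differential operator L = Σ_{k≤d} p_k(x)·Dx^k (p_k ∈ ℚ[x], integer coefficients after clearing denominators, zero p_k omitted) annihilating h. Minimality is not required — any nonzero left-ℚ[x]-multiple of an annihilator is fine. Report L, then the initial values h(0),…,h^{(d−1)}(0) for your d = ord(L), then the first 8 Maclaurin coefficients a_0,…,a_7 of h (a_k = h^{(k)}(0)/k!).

f: a_k = 0, -1, 0, 1/6, 0, -1/120, 0, 1/5040, …
L₀ from L_f via x↦r, Dx↦r'^{-1}Dx.
Integrate: L := L₀·Dx.
L = Dx + (4 + 24·x + 48·x^2 + 32·x^3)·Dx^2 + (1 + 8·x + 24·x^2 + 32·x^3 + 16·x^4)·Dx^3  (order 3).
h: a_k = 0, 0, -1/2, 2/3, -23/24, 7/5, -1441/720, 75/28, …
ICs: h(0) = 0, h′(0) = 0, h′′(0) = -1.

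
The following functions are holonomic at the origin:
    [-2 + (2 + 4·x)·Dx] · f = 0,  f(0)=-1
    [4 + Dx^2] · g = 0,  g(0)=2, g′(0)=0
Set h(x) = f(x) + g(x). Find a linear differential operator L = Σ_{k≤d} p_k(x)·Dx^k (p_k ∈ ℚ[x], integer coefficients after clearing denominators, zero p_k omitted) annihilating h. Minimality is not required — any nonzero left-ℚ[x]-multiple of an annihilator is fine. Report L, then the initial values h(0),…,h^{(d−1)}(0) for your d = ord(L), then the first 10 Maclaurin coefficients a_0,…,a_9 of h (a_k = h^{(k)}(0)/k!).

f: a_k = -1, -1, 1/2, -1/2, 5/8, -7/8, 21/16, -33/16, 429/128, -715/128, …
g: a_k = 2, 0, -4, 0, 4/3, 0, -8/45, 0, 4/315, 0, …
L₀ := lclm(L_f,L_g); ord L₀ ≤ 1+2.
L = (-28 - 64·x - 64·x^2) + (12 + 88·x + 192·x^2 + 128·x^3)·Dx + (-7 - 16·x - 16·x^2)·Dx^2 + (3 + 22·x + 48·x^2 + 32·x^3)·Dx^3  (order 3).
h: a_k = 1, -1, -7/2, -1/2, 47/24, -7/8, 817/720, -33/16, 135647/40320, -715/128, …
ICs: h(0) = 1, h′(0) = -1, h′′(0) = -7.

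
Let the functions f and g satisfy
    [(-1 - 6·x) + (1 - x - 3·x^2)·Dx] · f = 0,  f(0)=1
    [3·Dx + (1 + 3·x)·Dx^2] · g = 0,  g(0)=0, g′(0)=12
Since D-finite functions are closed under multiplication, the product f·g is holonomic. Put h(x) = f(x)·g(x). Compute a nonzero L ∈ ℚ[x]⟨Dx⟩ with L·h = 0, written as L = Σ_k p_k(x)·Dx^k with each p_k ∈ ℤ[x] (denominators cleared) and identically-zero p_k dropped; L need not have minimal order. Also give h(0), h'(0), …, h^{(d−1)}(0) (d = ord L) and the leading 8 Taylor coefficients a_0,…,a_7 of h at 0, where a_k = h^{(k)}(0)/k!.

f: a_k = 1, 1, 4, 7, 19, 40, 97, 217, …
g: a_k = 0, 12, -18, 36, -81, 972/5, -486, 8748/7, …
Product ⇒ symmetric product L₀, ord ≤ 2.
L = (9 + 36·x) + (-1 + 21·x + 45·x^2)·Dx + (-1 - 2·x + 6·x^2 + 9·x^3)·Dx^2  (order 2).
h: a_k = 0, 12, -6, 66, -33, 1797/5, -1128/5, 73581/35, …
ICs: h(0) = 0, h′(0) = 12.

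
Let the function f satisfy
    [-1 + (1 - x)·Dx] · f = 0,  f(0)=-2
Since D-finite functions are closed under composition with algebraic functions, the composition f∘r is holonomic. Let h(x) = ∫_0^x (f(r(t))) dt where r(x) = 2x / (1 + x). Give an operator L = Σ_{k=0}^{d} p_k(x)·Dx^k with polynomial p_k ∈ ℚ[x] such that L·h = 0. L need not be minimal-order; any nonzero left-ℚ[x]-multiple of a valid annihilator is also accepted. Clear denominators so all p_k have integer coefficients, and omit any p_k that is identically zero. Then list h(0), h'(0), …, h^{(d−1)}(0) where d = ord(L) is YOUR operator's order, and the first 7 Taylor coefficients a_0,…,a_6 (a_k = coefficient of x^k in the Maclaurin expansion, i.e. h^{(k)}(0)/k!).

f: a_k = -2, -2, -2, -2, -2, -2, -2, …
Change of var in L_f (x↦r) gives L₀.
∫: right-multiply L₀ by Dx.
L = 2·Dx + (-1 + x^2)·Dx^2  (order 2).
h: a_k = 0, -2, -2, -4/3, -1, -4/5, -2/3, …
ICs: h(0) = 0, h′(0) = -2.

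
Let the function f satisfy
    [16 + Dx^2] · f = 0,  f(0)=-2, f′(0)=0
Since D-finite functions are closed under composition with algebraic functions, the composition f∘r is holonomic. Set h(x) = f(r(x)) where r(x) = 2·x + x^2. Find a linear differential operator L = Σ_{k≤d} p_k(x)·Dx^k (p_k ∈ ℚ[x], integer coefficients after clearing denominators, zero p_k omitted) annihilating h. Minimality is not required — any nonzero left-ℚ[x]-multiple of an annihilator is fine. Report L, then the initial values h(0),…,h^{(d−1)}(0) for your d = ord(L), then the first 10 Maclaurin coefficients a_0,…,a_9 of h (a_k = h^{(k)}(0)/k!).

f: a_k = -2, 0, 16, 0, -64/3, 0, 512/45, 0, -1024/315, 0, …
f∘r: x↦r, Dx↦Dx/r' in L_f ⇒ L₀.
L = (64 + 192·x + 192·x^2 + 64·x^3) - Dx + (1 + x)·Dx^2  (order 2).
h: a_k = -2, 0, 64, 64, -976/3, -2048/3, 9728/45, 30208/15, 591296/315, -475136/315, …
ICs: h(0) = -2, h′(0) = 0.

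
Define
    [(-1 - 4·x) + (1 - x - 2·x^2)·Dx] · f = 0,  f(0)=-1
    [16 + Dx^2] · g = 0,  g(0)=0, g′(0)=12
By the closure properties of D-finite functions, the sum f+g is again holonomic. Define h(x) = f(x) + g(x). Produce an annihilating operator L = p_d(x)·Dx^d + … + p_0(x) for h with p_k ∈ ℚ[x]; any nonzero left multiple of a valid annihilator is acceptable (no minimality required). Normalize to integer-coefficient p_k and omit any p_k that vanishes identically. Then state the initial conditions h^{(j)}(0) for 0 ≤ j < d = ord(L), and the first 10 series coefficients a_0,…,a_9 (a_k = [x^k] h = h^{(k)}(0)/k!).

L = (368 + 1408·x - 256·x^2 + 512·x^3 + 2560·x^4 + 2048·x^5) + (-176 + 336·x + 384·x^2 - 1024·x^3 - 384·x^4 + 1536·x^5 + 1024·x^6)·Dx + (23 + 88·x - 16·x^2 + 32·x^3 + 160·x^4 + 128·x^5)·Dx^2 + (-11 + 21·x + 24·x^2 - 64·x^3 - 24·x^4 + 96·x^5 + 64·x^6)·Dx^3  (order 3).
h: a_k = -1, 11, -3, -37, -11, 23/5, -43, -9949/105, -171, -320197/945, …
ICs: h(0) = -1, h′(0) = 11, h′′(0) = -6.

f: a_k = -1, -1, -3, -5, -11, -21, -43, -85, -171, -341, …
g: a_k = 0, 12, 0, -32, 0, 128/5, 0, -1024/105, 0, 2048/945, …
f+g: L₀ = lclm(L_f,L_g), ord ≤ 1+2.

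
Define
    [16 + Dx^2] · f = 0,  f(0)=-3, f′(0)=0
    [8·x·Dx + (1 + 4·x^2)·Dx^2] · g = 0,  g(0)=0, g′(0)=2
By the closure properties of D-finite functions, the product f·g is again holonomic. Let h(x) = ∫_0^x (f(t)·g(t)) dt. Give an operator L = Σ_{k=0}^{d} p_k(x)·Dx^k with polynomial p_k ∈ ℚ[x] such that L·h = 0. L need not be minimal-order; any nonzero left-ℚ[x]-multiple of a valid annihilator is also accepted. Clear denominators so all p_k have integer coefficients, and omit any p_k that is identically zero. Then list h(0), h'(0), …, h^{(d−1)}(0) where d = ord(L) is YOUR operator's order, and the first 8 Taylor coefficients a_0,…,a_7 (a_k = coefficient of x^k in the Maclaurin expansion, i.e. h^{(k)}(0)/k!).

L = (2560 + 29696·x^2 + 118784·x^4 + 262144·x^6 + 262144·x^8)·Dx + (1536·x + 14336·x^3 + 49152·x^5 + 65536·x^7)·Dx^2 + (240 + 3008·x^2 + 13824·x^4 + 32768·x^6 + 32768·x^8)·Dx^3 + (96·x + 896·x^3 + 3072·x^5 + 4096·x^7)·Dx^4 + (5 + 72·x^2 + 400·x^4 + 1024·x^6 + 1024·x^8)·Dx^5  (order 5).
h: a_k = 0, 0, -3, 0, 14, 0, -368/15, 0, …
ICs: h(0) = 0, h′(0) = 0, h′′(0) = -6, h′′′(0) = 0, h′′′′(0) = 336.

f: a_k = -3, 0, 24, 0, -32, 0, 256/15, 0, …
g: a_k = 0, 2, 0, -8/3, 0, 32/5, 0, -128/7, …
f·g: L₀ = L_f ⊗_s L_g, ord ≤ 2·2.
h=∫h₀ ⇒ L = L₀·Dx.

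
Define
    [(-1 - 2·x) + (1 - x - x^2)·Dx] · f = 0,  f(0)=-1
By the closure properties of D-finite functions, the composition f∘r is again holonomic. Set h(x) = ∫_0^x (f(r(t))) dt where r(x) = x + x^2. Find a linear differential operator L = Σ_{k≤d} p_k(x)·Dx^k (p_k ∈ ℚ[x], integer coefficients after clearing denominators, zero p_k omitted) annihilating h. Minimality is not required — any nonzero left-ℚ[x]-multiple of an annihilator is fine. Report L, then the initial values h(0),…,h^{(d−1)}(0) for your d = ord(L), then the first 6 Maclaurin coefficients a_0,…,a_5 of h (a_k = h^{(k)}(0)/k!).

f: a_k = -1, -1, -2, -3, -5, -8, …
h₀=f(r): pull back L_f along r ⇒ L₀.
Integrate: L := L₀·Dx.
L = (1 + 4·x + 6·x^2 + 4·x^3)·Dx + (-1 + x + 2·x^2 + 2·x^3 + x^4)·Dx^2  (order 2).
h: a_k = 0, -1, -1/2, -1, -7/4, -16/5, …
ICs: h(0) = 0, h′(0) = -1.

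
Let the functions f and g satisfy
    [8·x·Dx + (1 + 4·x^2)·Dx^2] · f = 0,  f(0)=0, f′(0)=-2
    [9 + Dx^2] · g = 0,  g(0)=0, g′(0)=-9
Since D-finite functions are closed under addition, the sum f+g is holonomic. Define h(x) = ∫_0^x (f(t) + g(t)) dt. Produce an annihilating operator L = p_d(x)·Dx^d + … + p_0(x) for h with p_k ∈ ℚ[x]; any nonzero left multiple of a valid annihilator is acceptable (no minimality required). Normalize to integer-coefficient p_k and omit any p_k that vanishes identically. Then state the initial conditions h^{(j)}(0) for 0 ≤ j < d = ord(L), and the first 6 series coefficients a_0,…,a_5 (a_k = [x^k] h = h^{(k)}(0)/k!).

L = (-2808·x + 19008·x^3 + 10368·x^5)·Dx^2 + (9 + 1548·x^2 + 7344·x^4 + 5184·x^6)·Dx^3 + (-312·x + 2112·x^3 + 1152·x^5)·Dx^4 + (1 + 172·x^2 + 816·x^4 + 576·x^6)·Dx^5  (order 5).
h: a_k = 0, 0, -11/2, 0, 97/24, 0, …
ICs: h(0) = 0, h′(0) = 0, h′′(0) = -11, h′′′(0) = 0, h′′′′(0) = 97.

f: a_k = 0, -2, 0, 8/3, 0, -32/5, …
g: a_k = 0, -9, 0, 27/2, 0, -243/40, …
f+g: L₀ = lclm(L_f,L_g), ord ≤ 2+2.
h=∫₀ˣh₀: take L = L₀·Dx.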